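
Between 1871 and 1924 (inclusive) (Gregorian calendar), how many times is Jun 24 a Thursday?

7

Track Jun 24's weekday year by year (advancing +1, or +2 across a Feb 29):
  1871: Sat  1872: Mon (+2)  1873: Tue (+1)  1874: Wed (+1)  1875: Thu (+1) ✓
  1876: Sat (+2)  1877: Sun (+1)  1878: Mon (+1)  1879: Tue (+1)  1880: Thu (+2) ✓
  1881: Fri (+1)  1882: Sat (+1)  1883: Sun (+1)  1884: Tue (+2)  … (26 more years) …
  1911: Sat (+1)  1912: Mon (+2)  1913: Tue (+1)  1914: Wed (+1)  1915: Thu (+1) ✓
  1916: Sat (+2)  1917: Sun (+1)  1918: Mon (+1)  1919: Tue (+1)  1920: Thu (+2) ✓
  1921: Fri (+1)  1922: Sat (+1)  1923: Sun (+1)  1924: Tue (+2)
Thursday years: 1875, 1880, 1886, 1897, 1909, 1915, 1920 — 7 in total.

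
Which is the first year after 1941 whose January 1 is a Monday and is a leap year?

Jan 1 advances by 2 weekdays after a leap year and by 1 after a common year.
1941: Jan 1 is Wednesday.
1942: Thursday
1943: Friday
1944: Saturday (leap)
1945: Monday
1946: Tuesday
1947: Wednesday
1948: Thursday (leap)
1949: Saturday
1950: Sunday
1951: Monday
1952: Tuesday (leap)
1953: Thursday
1954: Friday
1955: Saturday
1956: Sunday (leap)
1957: Tuesday
1958: Wednesday
1959: Thursday
1960: Friday (leap)
1961: Sunday
1962: Monday
1963: Tuesday
1964: Wednesday (leap)
1965: Friday
1966: Saturday
1967: Sunday
1968: Monday (leap)
1968 begins on a Monday and is a leap year.

1968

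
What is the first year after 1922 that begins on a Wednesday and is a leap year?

Jan 1 advances by 2 weekdays after a leap year and by 1 after a common year.
1922: Jan 1 is Sunday.
1923: Monday
1924: Tuesday (leap)
1925: Thursday
1926: Friday
1927: Saturday
1928: Sunday (leap)
1929: Tuesday
1930: Wednesday
1931: Thursday
1932: Friday (leap)
1933: Sunday
1934: Monday
1935: Tuesday
1936: Wednesday (leap)
1936 begins on a Wednesday and is a leap year.

1936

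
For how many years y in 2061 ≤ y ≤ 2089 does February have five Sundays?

1

February has 28 days (29 in leap years); it has five Sundays when Sunday falls among the first (month-length − 28) days — i.e. when February 1 is Sunday in a leap year (never in a common year).
February 1 by year: 2061:Tue 2062:Wed 2063:Thu 2064:Fri 2065:Sun 2066:Mon 2067:Tue 2068:Wed 2069:Fri 2070:Sat 2071:Sun 2072:Mon 2073:Wed 2074:Thu 2075:Fri 2076:Sat 2077:Mon 2078:Tue 2079:Wed 2080:Thu 2081:Sat 2082:Sun 2083:Mon 2084:Tue 2085:Thu 2086:Fri 2087:Sat 2088:Sun✓ 2089:Tue
Years with five Sundays: 2088 → 1.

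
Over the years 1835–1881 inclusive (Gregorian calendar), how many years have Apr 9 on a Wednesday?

6

Track Apr 9's weekday year by year (advancing +1, or +2 across a Feb 29):
  1835: Thu  1836: Sat (+2)  1837: Sun (+1)  1838: Mon (+1)  1839: Tue (+1)
  1840: Thu (+2)  1841: Fri (+1)  1842: Sat (+1)  1843: Sun (+1)  1844: Tue (+2)
  1845: Wed (+1) ✓  1846: Thu (+1)  1847: Fri (+1)  1848: Sun (+2)  … (19 more years) …
  1868: Thu (+2)  1869: Fri (+1)  1870: Sat (+1)  1871: Sun (+1)  1872: Tue (+2)
  1873: Wed (+1) ✓  1874: Thu (+1)  1875: Fri (+1)  1876: Sun (+2)  1877: Mon (+1)
  1878: Tue (+1)  1879: Wed (+1) ✓  1880: Fri (+2)  1881: Sat (+1)
Wednesday years: 1845, 1851, 1856, 1862, 1873, 1879 — 6 in total.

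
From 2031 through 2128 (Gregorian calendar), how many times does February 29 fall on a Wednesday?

4

Leap years in 2031–2128: 24 of them.
Feb 29 weekday advances by 5 (mod 7) from one leap year to the next four years later (or differs when a century non-leap intervenes).
Leap-day weekdays: 2032:Sun 2036:Fri 2040:Wed✓ 2044:Mon 2048:Sat 2052:Thu 2056:Tue 2060:Sun 2064:Fri 2068:Wed✓ 2072:Mon 2076:Sat 2080:Thu 2084:Tue 2088:Sun 2092:Fri 2096:Wed✓ 2104:Fri 2108:Wed✓ 2112:Mon 2116:Sat 2120:Thu 2124:Tue 2128:Sun
Wednesday: 2040, 2068, 2096, 2108 → 4.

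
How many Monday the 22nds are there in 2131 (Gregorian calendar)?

Check the 22nd of each month of 2131: Jan 22: Mon, Feb 22: Thu, Mar 22: Thu, Apr 22: Sun, May 22: Tue, Jun 22: Fri, Jul 22: Sun, Aug 22: Wed, Sep 22: Sat, Oct 22: Mon, Nov 22: Thu, Dec 22: Sat.
Monday occurs in January, October — 2 months.

2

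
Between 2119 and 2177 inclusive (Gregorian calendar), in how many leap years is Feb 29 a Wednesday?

Leap years in 2119–2177: 15 of them.
Feb 29 weekday advances by 5 (mod 7) from one leap year to the next four years later (or differs when a century non-leap intervenes).
Leap-day weekdays: 2120:Thu 2124:Tue 2128:Sun 2132:Fri 2136:Wed✓ 2140:Mon 2144:Sat 2148:Thu 2152:Tue 2156:Sun 2160:Fri 2164:Wed✓ 2168:Mon 2172:Sat 2176:Thu
Wednesday: 2136, 2164 → 2.

2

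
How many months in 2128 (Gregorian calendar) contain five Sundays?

4

A month of length L has five Sundays iff its first Sunday is on day ≤ L−28 (so day 1–3 in a 31-day month, 1–2 in a 30-day month, day 1 in a leap February).
Checking each month of 2128: Jan starts Thu (31d); Feb starts Sun (29d) ✓; Mar starts Mon (31d); Apr starts Thu (30d); May starts Sat (31d) ✓; Jun starts Tue (30d); Jul starts Thu (31d); Aug starts Sun (31d) ✓; Sep starts Wed (30d); Oct starts Fri (31d) ✓; Nov starts Mon (30d); Dec starts Wed (31d).
Five-Sunday months: February, May, August, October → 4.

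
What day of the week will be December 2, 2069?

January 1, 2069 is a Tuesday.
December 2 is day 336 of the year, i.e. 335 days after Jan 1.
335 mod 7 = 6, so advance 6 weekdays from Tuesday: Monday.

Monday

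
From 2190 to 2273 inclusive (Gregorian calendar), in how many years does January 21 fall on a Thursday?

13

Track January 21's weekday year by year (advancing +1, or +2 across a Feb 29):
  2190: Thu ✓  2191: Fri (+1)  2192: Sat (+1)  2193: Mon (+2)  2194: Tue (+1)
  2195: Wed (+1)  2196: Thu (+1) ✓  2197: Sat (+2)  2198: Sun (+1)  2199: Mon (+1)
  2200: Tue (+1)  2201: Wed (+1)  2202: Thu (+1) ✓  2203: Fri (+1)  … (56 more years) …
  2260: Sat (+1)  2261: Mon (+2)  2262: Tue (+1)  2263: Wed (+1)  2264: Thu (+1) ✓
  2265: Sat (+2)  2266: Sun (+1)  2267: Mon (+1)  2268: Tue (+1)  2269: Thu (+2) ✓
  2270: Fri (+1)  2271: Sat (+1)  2272: Sun (+1)  2273: Tue (+2)
Thursday years: 2190, 2196, 2202, 2208, 2213, 2219, 2230, 2236, 2241, 2247, 2258, 2264, 2269 — 13 in total.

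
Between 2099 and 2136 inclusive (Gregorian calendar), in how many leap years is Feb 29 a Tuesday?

Leap years in 2099–2136: 9 of them.
Feb 29 weekday advances by 5 (mod 7) from one leap year to the next four years later (or differs when a century non-leap intervenes).
Leap-day weekdays: 2104:Fri 2108:Wed 2112:Mon 2116:Sat 2120:Thu 2124:Tue✓ 2128:Sun 2132:Fri 2136:Wed
Tuesday: 2124 → 1.

1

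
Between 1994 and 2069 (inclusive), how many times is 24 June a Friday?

Track 24 June's weekday year by year (advancing +1, or +2 across a Feb 29):
  1994: Fri ✓  1995: Sat (+1)  1996: Mon (+2)  1997: Tue (+1)  1998: Wed (+1)
  1999: Thu (+1)  2000: Sat (+2)  2001: Sun (+1)  2002: Mon (+1)  2003: Tue (+1)
  2004: Thu (+2)  2005: Fri (+1) ✓  2006: Sat (+1)  2007: Sun (+1)  … (48 more years) …
  2056: Sat (+2)  2057: Sun (+1)  2058: Mon (+1)  2059: Tue (+1)  2060: Thu (+2)
  2061: Fri (+1) ✓  2062: Sat (+1)  2063: Sun (+1)  2064: Tue (+2)  2065: Wed (+1)
  2066: Thu (+1)  2067: Fri (+1) ✓  2068: Sun (+2)  2069: Mon (+1)
Friday years: 1994, 2005, 2011, 2016, 2022, 2033, 2039, 2044, 2050, 2061, 2067 — 11 in total.

11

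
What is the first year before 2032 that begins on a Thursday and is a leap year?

Jan 1 advances by 2 weekdays after a leap year and by 1 after a common year.
2032: Jan 1 is Thursday (leap).
2031: Wednesday
2030: Tuesday
2029: Monday
2028: Saturday (leap)
2027: Friday
2026: Thursday
2025: Wednesday
2024: Monday (leap)
2023: Sunday
2022: Saturday
2021: Friday
2020: Wednesday (leap)
2019: Tuesday
2018: Monday
2017: Sunday
2016: Friday (leap)
2015: Thursday
2014: Wednesday
2013: Tuesday
2012: Sunday (leap)
2011: Saturday
2010: Friday
2009: Thursday
2008: Tuesday (leap)
2007: Monday
2006: Sunday
2005: Saturday
2004: Thursday (leap)
2004 begins on a Thursday and is a leap year.

2004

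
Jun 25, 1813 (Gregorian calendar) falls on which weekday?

January 1, 1813 is a Friday.
June 25 is day 176 of the year, i.e. 175 days after Jan 1.
175 mod 7 = 0, so advance 0 weekdays from Friday: Friday.

Friday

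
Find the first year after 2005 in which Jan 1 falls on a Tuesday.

2008

Jan 1 advances by 2 weekdays after a leap year and by 1 after a common year.
2005: Jan 1 is Saturday.
2006: Sunday
2007: Monday
2008: Tuesday (leap)
2008 begins on a Tuesday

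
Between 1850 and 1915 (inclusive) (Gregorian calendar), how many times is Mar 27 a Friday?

10

Track Mar 27's weekday year by year (advancing +1, or +2 across a Feb 29):
  1850: Wed  1851: Thu (+1)  1852: Sat (+2)  1853: Sun (+1)  1854: Mon (+1)
  1855: Tue (+1)  1856: Thu (+2)  1857: Fri (+1) ✓  1858: Sat (+1)  1859: Sun (+1)
  1860: Tue (+2)  1861: Wed (+1)  1862: Thu (+1)  1863: Fri (+1) ✓  … (38 more years) …
  1902: Thu (+1)  1903: Fri (+1) ✓  1904: Sun (+2)  1905: Mon (+1)  1906: Tue (+1)
  1907: Wed (+1)  1908: Fri (+2) ✓  1909: Sat (+1)  1910: Sun (+1)  1911: Mon (+1)
  1912: Wed (+2)  1913: Thu (+1)  1914: Fri (+1) ✓  1915: Sat (+1)
Friday years: 1857, 1863, 1868, 1874, 1885, 1891, 1896, 1903, 1908, 1914 — 10 in total.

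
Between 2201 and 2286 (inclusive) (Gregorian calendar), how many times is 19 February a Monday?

Track 19 February's weekday year by year (advancing +1, or +2 across a Feb 29):
  2201: Thu  2202: Fri (+1)  2203: Sat (+1)  2204: Sun (+1)  2205: Tue (+2)
  2206: Wed (+1)  2207: Thu (+1)  2208: Fri (+1)  2209: Sun (+2)  2210: Mon (+1) ✓
  2211: Tue (+1)  2212: Wed (+1)  2213: Fri (+2)  2214: Sat (+1)  … (58 more years) …
  2273: Wed (+2)  2274: Thu (+1)  2275: Fri (+1)  2276: Sat (+1)  2277: Mon (+2) ✓
  2278: Tue (+1)  2279: Wed (+1)  2280: Thu (+1)  2281: Sat (+2)  2282: Sun (+1)
  2283: Mon (+1) ✓  2284: Tue (+1)  2285: Thu (+2)  2286: Fri (+1)
Monday years: 2210, 2216, 2221, 2227, 2238, 2244, 2249, 2255, 2266, 2272, 2277, 2283 — 12 in total.

12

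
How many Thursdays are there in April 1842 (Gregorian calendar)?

April 1842 has 30 days and begins on Friday.
The first Thursday is April 7.
Thursdays fall on 7, 14, 21, 28 — that's 4.

4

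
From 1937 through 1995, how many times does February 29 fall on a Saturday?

2

Leap years in 1937–1995: 14 of them.
Feb 29 weekday advances by 5 (mod 7) from one leap year to the next four years later (or differs when a century non-leap intervenes).
Leap-day weekdays: 1940:Thu 1944:Tue 1948:Sun 1952:Fri 1956:Wed 1960:Mon 1964:Sat✓ 1968:Thu 1972:Tue 1976:Sun 1980:Fri 1984:Wed 1988:Mon 1992:Sat✓
Saturday: 1964, 1992 → 2.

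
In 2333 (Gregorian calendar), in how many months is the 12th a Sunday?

3

Check the 12th of each month of 2333: Jan 12: Thu, Feb 12: Sun, Mar 12: Sun, Apr 12: Wed, May 12: Fri, Jun 12: Mon, Jul 12: Wed, Aug 12: Sat, Sep 12: Tue, Oct 12: Thu, Nov 12: Sun, Dec 12: Tue.
Sunday occurs in February, March, November — 3 months.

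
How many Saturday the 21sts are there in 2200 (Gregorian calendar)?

Check the 21st of each month of 2200: Jan 21: Tue, Feb 21: Fri, Mar 21: Fri, Apr 21: Mon, May 21: Wed, Jun 21: Sat, Jul 21: Mon, Aug 21: Thu, Sep 21: Sun, Oct 21: Tue, Nov 21: Fri, Dec 21: Sun.
Saturday occurs in June — 1 month.

1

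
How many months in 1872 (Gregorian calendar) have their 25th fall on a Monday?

Check the 25th of each month of 1872: Jan 25: Thu, Feb 25: Sun, Mar 25: Mon, Apr 25: Thu, May 25: Sat, Jun 25: Tue, Jul 25: Thu, Aug 25: Sun, Sep 25: Wed, Oct 25: Fri, Nov 25: Mon, Dec 25: Wed.
Monday occurs in March, November — 2 months.

2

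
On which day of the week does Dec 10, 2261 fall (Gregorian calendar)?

January 1, 2261 is a Tuesday.
December 10 is day 344 of the year, i.e. 343 days after Jan 1.
343 mod 7 = 0, so advance 0 weekdays from Tuesday: Tuesday.

Tuesday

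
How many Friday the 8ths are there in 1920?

Check the 8th of each month of 1920: Jan 8: Thu, Feb 8: Sun, Mar 8: Mon, Apr 8: Thu, May 8: Sat, Jun 8: Tue, Jul 8: Thu, Aug 8: Sun, Sep 8: Wed, Oct 8: Fri, Nov 8: Mon, Dec 8: Wed.
Friday occurs in October — 1 month.

1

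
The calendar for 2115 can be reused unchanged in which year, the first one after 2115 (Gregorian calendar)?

Two years share a calendar iff Jan 1 falls on the same weekday and both are leap or both are common. 2115: Jan 1 is Tuesday, common year.
2116: Jan 1 Wednesday, leap
2117: Jan 1 Friday, common
2118: Jan 1 Saturday, common
2119: Jan 1 Sunday, common
2120: Jan 1 Monday, leap
2121: Jan 1 Wednesday, common
2122: Jan 1 Thursday, common
2123: Jan 1 Friday, common
2124: Jan 1 Saturday, leap
2125: Jan 1 Monday, common
2126: Jan 1 Tuesday, common
2126 matches on both conditions.

2126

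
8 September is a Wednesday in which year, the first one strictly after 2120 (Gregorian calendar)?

2123

From one year to the next, a fixed date's weekday advances by 1, or by 2 when a Feb 29 lies between the two dates.
2120: September 8 is Sunday.
2121: Monday (+1)
2122: Tuesday (+1)
2123: Wednesday (+1)
8 September falls on a Wednesday in 2123.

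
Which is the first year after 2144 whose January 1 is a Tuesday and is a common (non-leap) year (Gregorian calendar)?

Jan 1 advances by 2 weekdays after a leap year and by 1 after a common year.
2144: Jan 1 is Wednesday (leap).
2145: Friday
2146: Saturday
2147: Sunday
2148: Monday (leap)
2149: Wednesday
2150: Thursday
2151: Friday
2152: Saturday (leap)
2153: Monday
2154: Tuesday
2154 begins on a Tuesday and is a common year.

2154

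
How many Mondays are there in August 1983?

August 1983 has 31 days and begins on Monday.
The first Monday is August 1.
Mondays fall on 1, 8, 15, 22, 29 — that's 5.

5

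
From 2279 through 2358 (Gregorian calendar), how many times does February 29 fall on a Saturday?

3

Leap years in 2279–2358: 19 of them.
Feb 29 weekday advances by 5 (mod 7) from one leap year to the next four years later (or differs when a century non-leap intervenes).
Leap-day weekdays: 2280:Sun 2284:Fri 2288:Wed 2292:Mon 2296:Sat✓ 2304:Mon 2308:Sat✓ 2312:Thu 2316:Tue 2320:Sun 2324:Fri 2328:Wed 2332:Mon 2336:Sat✓ 2340:Thu 2344:Tue 2348:Sun 2352:Fri 2356:Wed
Saturday: 2296, 2308, 2336 → 3.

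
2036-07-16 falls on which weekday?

Wednesday

January 1, 2036 is a Tuesday.
July 16 is day 198 of the year, i.e. 197 days after Jan 1.
197 mod 7 = 1, so advance 1 weekday from Tuesday: Wednesday.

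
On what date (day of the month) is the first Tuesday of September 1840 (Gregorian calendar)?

1

September 1, 1840 is a Tuesday, so the first Tuesday is the 1st.
The first Tuesday is 1 + 0 = 1.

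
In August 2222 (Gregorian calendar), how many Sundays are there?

August 2222 has 31 days and begins on Thursday.
The first Sunday is August 4.
Sundays fall on 4, 11, 18, 25 — that's 4.

4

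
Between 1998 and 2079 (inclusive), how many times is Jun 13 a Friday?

11

Track Jun 13's weekday year by year (advancing +1, or +2 across a Feb 29):
  1998: Sat  1999: Sun (+1)  2000: Tue (+2)  2001: Wed (+1)  2002: Thu (+1)
  2003: Fri (+1) ✓  2004: Sun (+2)  2005: Mon (+1)  2006: Tue (+1)  2007: Wed (+1)
  2008: Fri (+2) ✓  2009: Sat (+1)  2010: Sun (+1)  2011: Mon (+1)  … (54 more years) …
  2066: Sun (+1)  2067: Mon (+1)  2068: Wed (+2)  2069: Thu (+1)  2070: Fri (+1) ✓
  2071: Sat (+1)  2072: Mon (+2)  2073: Tue (+1)  2074: Wed (+1)  2075: Thu (+1)
  2076: Sat (+2)  2077: Sun (+1)  2078: Mon (+1)  2079: Tue (+1)
Friday years: 2003, 2008, 2014, 2025, 2031, 2036, 2042, 2053, 2059, 2064, 2070 — 11 in total.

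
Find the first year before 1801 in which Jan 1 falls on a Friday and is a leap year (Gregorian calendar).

Jan 1 advances by 2 weekdays after a leap year and by 1 after a common year.
1801: Jan 1 is Thursday.
1800: Wednesday
1799: Tuesday
1798: Monday
1797: Sunday
1796: Friday (leap)
1796 begins on a Friday and is a leap year.

1796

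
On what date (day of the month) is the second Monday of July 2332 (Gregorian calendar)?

July 1, 2332 is a Friday, so the first Monday is the 4th.
The second Monday is 4 + 7 = 11.

11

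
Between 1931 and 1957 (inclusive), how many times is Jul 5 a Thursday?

Track Jul 5's weekday year by year (advancing +1, or +2 across a Feb 29):
  1931: Sun  1932: Tue (+2)  1933: Wed (+1)  1934: Thu (+1) ✓  1935: Fri (+1)
  1936: Sun (+2)  1937: Mon (+1)  1938: Tue (+1)  1939: Wed (+1)  1940: Fri (+2)
  1941: Sat (+1)  1942: Sun (+1)  1943: Mon (+1)  1944: Wed (+2)  1945: Thu (+1) ✓
  1946: Fri (+1)  1947: Sat (+1)  1948: Mon (+2)  1949: Tue (+1)  1950: Wed (+1)
  1951: Thu (+1) ✓  1952: Sat (+2)  1953: Sun (+1)  1954: Mon (+1)  1955: Tue (+1)
  1956: Thu (+2) ✓  1957: Fri (+1)
Thursday years: 1934, 1945, 1951, 1956 — 4 in total.

4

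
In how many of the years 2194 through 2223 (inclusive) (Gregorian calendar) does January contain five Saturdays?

12

January has 31 days; it has five Saturdays when Saturday falls among the first (month-length − 28) days — i.e. when January 1 is one of Saturday/Friday/Thursday.
January 1 by year: 2194:Wed 2195:Thu✓ 2196:Fri✓ 2197:Sun 2198:Mon 2199:Tue 2200:Wed 2201:Thu✓ 2202:Fri✓ 2203:Sat✓ 2204:Sun 2205:Tue 2206:Wed 2207:Thu✓ 2208:Fri✓ 2209:Sun 2210:Mon 2211:Tue 2212:Wed 2213:Fri✓ 2214:Sat✓ 2215:Sun 2216:Mon 2217:Wed 2218:Thu✓ 2219:Fri✓ 2220:Sat✓ 2221:Mon 2222:Tue 2223:Wed
Years with five Saturdays: 2195, 2196, 2201, 2202, 2203, 2207, 2208, 2213, 2214, 2218, 2219, 2220 → 12.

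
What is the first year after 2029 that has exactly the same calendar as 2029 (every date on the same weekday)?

Two years share a calendar iff Jan 1 falls on the same weekday and both are leap or both are common. 2029: Jan 1 is Monday, common year.
2030: Jan 1 Tuesday, common
2031: Jan 1 Wednesday, common
2032: Jan 1 Thursday, leap
2033: Jan 1 Saturday, common
2034: Jan 1 Sunday, common
2035: Jan 1 Monday, common
2035 matches on both conditions.

2035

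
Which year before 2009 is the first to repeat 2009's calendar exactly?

Two years share a calendar iff Jan 1 falls on the same weekday and both are leap or both are common. 2009: Jan 1 is Thursday, common year.
2008: Jan 1 Tuesday, leap
2007: Jan 1 Monday, common
2006: Jan 1 Sunday, common
2005: Jan 1 Saturday, common
2004: Jan 1 Thursday, leap
2003: Jan 1 Wednesday, common
2002: Jan 1 Tuesday, common
2001: Jan 1 Monday, common
2000: Jan 1 Saturday, leap
1999: Jan 1 Friday, common
1998: Jan 1 Thursday, common
1998 matches on both conditions.

1998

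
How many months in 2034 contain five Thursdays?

A month of length L has five Thursdays iff its first Thursday is on day ≤ L−28 (so day 1–3 in a 31-day month, 1–2 in a 30-day month, day 1 in a leap February).
Checking each month of 2034: Jan starts Sun (31d); Feb starts Wed (28d); Mar starts Wed (31d) ✓; Apr starts Sat (30d); May starts Mon (31d); Jun starts Thu (30d) ✓; Jul starts Sat (31d); Aug starts Tue (31d) ✓; Sep starts Fri (30d); Oct starts Sun (31d); Nov starts Wed (30d) ✓; Dec starts Fri (31d).
Five-Thursday months: March, June, August, November → 4.

4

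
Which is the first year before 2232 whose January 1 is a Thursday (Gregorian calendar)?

2229

Jan 1 advances by 2 weekdays after a leap year and by 1 after a common year.
2232: Jan 1 is Sunday (leap).
2231: Saturday
2230: Friday
2229: Thursday
2229 begins on a Thursday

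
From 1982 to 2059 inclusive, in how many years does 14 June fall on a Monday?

11

Track 14 June's weekday year by year (advancing +1, or +2 across a Feb 29):
  1982: Mon ✓  1983: Tue (+1)  1984: Thu (+2)  1985: Fri (+1)  1986: Sat (+1)
  1987: Sun (+1)  1988: Tue (+2)  1989: Wed (+1)  1990: Thu (+1)  1991: Fri (+1)
  1992: Sun (+2)  1993: Mon (+1) ✓  1994: Tue (+1)  1995: Wed (+1)  … (50 more years) …
  2046: Thu (+1)  2047: Fri (+1)  2048: Sun (+2)  2049: Mon (+1) ✓  2050: Tue (+1)
  2051: Wed (+1)  2052: Fri (+2)  2053: Sat (+1)  2054: Sun (+1)  2055: Mon (+1) ✓
  2056: Wed (+2)  2057: Thu (+1)  2058: Fri (+1)  2059: Sat (+1)
Monday years: 1982, 1993, 1999, 2004, 2010, 2021, 2027, 2032, 2038, 2049, 2055 — 11 in total.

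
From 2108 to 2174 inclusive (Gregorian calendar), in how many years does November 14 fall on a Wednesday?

Track November 14's weekday year by year (advancing +1, or +2 across a Feb 29):
  2108: Wed ✓  2109: Thu (+1)  2110: Fri (+1)  2111: Sat (+1)  2112: Mon (+2)
  2113: Tue (+1)  2114: Wed (+1) ✓  2115: Thu (+1)  2116: Sat (+2)  2117: Sun (+1)
  2118: Mon (+1)  2119: Tue (+1)  2120: Thu (+2)  2121: Fri (+1)  … (39 more years) …
  2161: Sat (+1)  2162: Sun (+1)  2163: Mon (+1)  2164: Wed (+2) ✓  2165: Thu (+1)
  2166: Fri (+1)  2167: Sat (+1)  2168: Mon (+2)  2169: Tue (+1)  2170: Wed (+1) ✓
  2171: Thu (+1)  2172: Sat (+2)  2173: Sun (+1)  2174: Mon (+1)
Wednesday years: 2108, 2114, 2125, 2131, 2136, 2142, 2153, 2159, 2164, 2170 — 10 in total.

10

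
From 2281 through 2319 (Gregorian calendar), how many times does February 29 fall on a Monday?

2

Leap years in 2281–2319: 8 of them.
Feb 29 weekday advances by 5 (mod 7) from one leap year to the next four years later (or differs when a century non-leap intervenes).
Leap-day weekdays: 2284:Fri 2288:Wed 2292:Mon✓ 2296:Sat 2304:Mon✓ 2308:Sat 2312:Thu 2316:Tue
Monday: 2292, 2304 → 2.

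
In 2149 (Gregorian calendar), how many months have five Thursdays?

A month of length L has five Thursdays iff its first Thursday is on day ≤ L−28 (so day 1–3 in a 31-day month, 1–2 in a 30-day month, day 1 in a leap February).
Checking each month of 2149: Jan starts Wed (31d) ✓; Feb starts Sat (28d); Mar starts Sat (31d); Apr starts Tue (30d); May starts Thu (31d) ✓; Jun starts Sun (30d); Jul starts Tue (31d) ✓; Aug starts Fri (31d); Sep starts Mon (30d); Oct starts Wed (31d) ✓; Nov starts Sat (30d); Dec starts Mon (31d).
Five-Thursday months: January, May, July, October → 4.

4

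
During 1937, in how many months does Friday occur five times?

A month of length L has five Fridays iff its first Friday is on day ≤ L−28 (so day 1–3 in a 31-day month, 1–2 in a 30-day month, day 1 in a leap February).
Checking each month of 1937: Jan starts Fri (31d) ✓; Feb starts Mon (28d); Mar starts Mon (31d); Apr starts Thu (30d) ✓; May starts Sat (31d); Jun starts Tue (30d); Jul starts Thu (31d) ✓; Aug starts Sun (31d); Sep starts Wed (30d); Oct starts Fri (31d) ✓; Nov starts Mon (30d); Dec starts Wed (31d) ✓.
Five-Friday months: January, April, July, October, December → 5.

5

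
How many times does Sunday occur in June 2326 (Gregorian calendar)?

4

June 2326 has 30 days and begins on Tuesday.
The first Sunday is June 6.
Sundays fall on 6, 13, 20, 27 — that's 4.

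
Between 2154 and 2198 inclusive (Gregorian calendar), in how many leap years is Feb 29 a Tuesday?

1

Leap years in 2154–2198: 11 of them.
Feb 29 weekday advances by 5 (mod 7) from one leap year to the next four years later (or differs when a century non-leap intervenes).
Leap-day weekdays: 2156:Sun 2160:Fri 2164:Wed 2168:Mon 2172:Sat 2176:Thu 2180:Tue✓ 2184:Sun 2188:Fri 2192:Wed 2196:Mon
Tuesday: 2180 → 1.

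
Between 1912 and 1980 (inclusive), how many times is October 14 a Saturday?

Track October 14's weekday year by year (advancing +1, or +2 across a Feb 29):
  1912: Mon  1913: Tue (+1)  1914: Wed (+1)  1915: Thu (+1)  1916: Sat (+2) ✓
  1917: Sun (+1)  1918: Mon (+1)  1919: Tue (+1)  1920: Thu (+2)  1921: Fri (+1)
  1922: Sat (+1) ✓  1923: Sun (+1)  1924: Tue (+2)  1925: Wed (+1)  … (41 more years) …
  1967: Sat (+1) ✓  1968: Mon (+2)  1969: Tue (+1)  1970: Wed (+1)  1971: Thu (+1)
  1972: Sat (+2) ✓  1973: Sun (+1)  1974: Mon (+1)  1975: Tue (+1)  1976: Thu (+2)
  1977: Fri (+1)  1978: Sat (+1) ✓  1979: Sun (+1)  1980: Tue (+2)
Saturday years: 1916, 1922, 1933, 1939, 1944, 1950, 1961, 1967, 1972, 1978 — 10 in total.

10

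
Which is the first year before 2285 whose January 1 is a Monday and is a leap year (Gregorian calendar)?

Jan 1 advances by 2 weekdays after a leap year and by 1 after a common year.
2285: Jan 1 is Thursday.
2284: Tuesday (leap)
2283: Monday
2282: Sunday
2281: Saturday
2280: Thursday (leap)
2279: Wednesday
2278: Tuesday
2277: Monday
2276: Saturday (leap)
2275: Friday
2274: Thursday
2273: Wednesday
2272: Monday (leap)
2272 begins on a Monday and is a leap year.

2272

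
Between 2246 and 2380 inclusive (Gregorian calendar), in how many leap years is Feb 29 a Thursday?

4

Leap years in 2246–2380: 33 of them.
Feb 29 weekday advances by 5 (mod 7) from one leap year to the next four years later (or differs when a century non-leap intervenes).
Leap-day weekdays: 2248:Tue 2252:Sun 2256:Fri 2260:Wed 2264:Mon 2268:Sat 2272:Thu✓ 2276:Tue 2280:Sun 2284:Fri 2288:Wed 2292:Mon 2296:Sat …(7 more)… 2332:Mon 2336:Sat 2340:Thu✓ 2344:Tue 2348:Sun 2352:Fri 2356:Wed 2360:Mon 2364:Sat 2368:Thu✓ 2372:Tue 2376:Sun 2380:Fri
Thursday: 2272, 2312, 2340, 2368 → 4.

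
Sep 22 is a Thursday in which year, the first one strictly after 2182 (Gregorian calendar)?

2185

From one year to the next, a fixed date's weekday advances by 1, or by 2 when a Feb 29 lies between the two dates.
2182: September 22 is Sunday.
2183: Monday (+1)
2184: Wednesday (+2)
2185: Thursday (+1)
Sep 22 falls on a Thursday in 2185.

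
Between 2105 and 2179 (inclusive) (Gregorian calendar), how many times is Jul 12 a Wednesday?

Track Jul 12's weekday year by year (advancing +1, or +2 across a Feb 29):
  2105: Sun  2106: Mon (+1)  2107: Tue (+1)  2108: Thu (+2)  2109: Fri (+1)
  2110: Sat (+1)  2111: Sun (+1)  2112: Tue (+2)  2113: Wed (+1) ✓  2114: Thu (+1)
  2115: Fri (+1)  2116: Sun (+2)  2117: Mon (+1)  2118: Tue (+1)  … (47 more years) …
  2166: Sat (+1)  2167: Sun (+1)  2168: Tue (+2)  2169: Wed (+1) ✓  2170: Thu (+1)
  2171: Fri (+1)  2172: Sun (+2)  2173: Mon (+1)  2174: Tue (+1)  2175: Wed (+1) ✓
  2176: Fri (+2)  2177: Sat (+1)  2178: Sun (+1)  2179: Mon (+1)
Wednesday years: 2113, 2119, 2124, 2130, 2141, 2147, 2152, 2158, 2169, 2175 — 10 in total.

10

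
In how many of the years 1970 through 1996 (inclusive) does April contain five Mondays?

8

April has 30 days; it has five Mondays when Monday falls among the first (month-length − 28) days — i.e. when April 1 is one of Monday/Sunday.
April 1 by year: 1970:Wed 1971:Thu 1972:Sat 1973:Sun✓ 1974:Mon✓ 1975:Tue 1976:Thu 1977:Fri 1978:Sat 1979:Sun✓ 1980:Tue 1981:Wed 1982:Thu 1983:Fri 1984:Sun✓ 1985:Mon✓ 1986:Tue 1987:Wed 1988:Fri 1989:Sat 1990:Sun✓ 1991:Mon✓ 1992:Wed 1993:Thu 1994:Fri 1995:Sat 1996:Mon✓
Years with five Mondays: 1973, 1974, 1979, 1984, 1985, 1990, 1991, 1996 → 8.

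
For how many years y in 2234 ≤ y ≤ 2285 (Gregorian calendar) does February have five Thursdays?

February has 28 days (29 in leap years); it has five Thursdays when Thursday falls among the first (month-length − 28) days — i.e. when February 1 is Thursday in a leap year (never in a common year).
February 1 by year: 2234:Sat 2235:Sun 2236:Mon 2237:Wed 2238:Thu 2239:Fri 2240:Sat 2241:Mon 2242:Tue 2243:Wed 2244:Thu✓ 2245:Sat 2246:Sun 2247:Mon 2248:Tue …(22 more)… 2271:Wed 2272:Thu✓ 2273:Sat 2274:Sun 2275:Mon 2276:Tue 2277:Thu 2278:Fri 2279:Sat 2280:Sun 2281:Tue 2282:Wed 2283:Thu 2284:Fri 2285:Sun
Years with five Thursdays: 2244, 2272 → 2.

2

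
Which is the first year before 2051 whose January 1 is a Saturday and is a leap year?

Jan 1 advances by 2 weekdays after a leap year and by 1 after a common year.
2051: Jan 1 is Sunday.
2050: Saturday
2049: Friday
2048: Wednesday (leap)
2047: Tuesday
2046: Monday
2045: Sunday
2044: Friday (leap)
2043: Thursday
2042: Wednesday
2041: Tuesday
2040: Sunday (leap)
2039: Saturday
2038: Friday
2037: Thursday
2036: Tuesday (leap)
2035: Monday
2034: Sunday
2033: Saturday
2032: Thursday (leap)
2031: Wednesday
2030: Tuesday
2029: Monday
2028: Saturday (leap)
2028 begins on a Saturday and is a leap year.

2028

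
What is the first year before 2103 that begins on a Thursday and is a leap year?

2088

Jan 1 advances by 2 weekdays after a leap year and by 1 after a common year.
2103: Jan 1 is Monday.
2102: Sunday
2101: Saturday
2100: Friday
2099: Thursday
2098: Wednesday
2097: Tuesday
2096: Sunday (leap)
2095: Saturday
2094: Friday
2093: Thursday
2092: Tuesday (leap)
2091: Monday
2090: Sunday
2089: Saturday
2088: Thursday (leap)
2088 begins on a Thursday and is a leap year.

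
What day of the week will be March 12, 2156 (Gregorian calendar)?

January 1, 2156 is a Thursday.
March 12 is day 72 of the year, i.e. 71 days after Jan 1.
71 mod 7 = 1, so advance 1 weekday from Thursday: Friday.

Friday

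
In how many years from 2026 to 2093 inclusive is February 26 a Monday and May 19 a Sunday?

2

Check each year's weekday for February 26 and May 19:
  2026: Thu/Tue  2027: Fri/Wed  2028: Sat/Fri  2029: Mon/Sat  2030: Tue/Sun  2031: Wed/Mon  2032: Thu/Wed  2033: Sat/Thu  2034: Sun/Fri  2035: Mon/Sat  2036: Tue/Mon  2037: Thu/Tue  2038: Fri/Wed  2039: Sat/Thu  …(40 more)…  2080: Mon/Sun ✓  2081: Wed/Mon  2082: Thu/Tue  2083: Fri/Wed  2084: Sat/Fri  2085: Mon/Sat  2086: Tue/Sun  2087: Wed/Mon  2088: Thu/Wed  2089: Sat/Thu  2090: Sun/Fri  2091: Mon/Sat  2092: Tue/Mon  2093: Thu/Tue
Both conditions hold in: 2052, 2080 — 2.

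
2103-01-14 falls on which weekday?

Sunday

January 1, 2103 is a Monday.
January 14 is day 14 of the year, i.e. 13 days after Jan 1.
13 mod 7 = 6, so advance 6 weekdays from Monday: Sunday.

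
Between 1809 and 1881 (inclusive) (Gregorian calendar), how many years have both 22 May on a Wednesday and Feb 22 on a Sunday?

0

Check each year's weekday for 22 May and Feb 22:
  1809: Mon/Wed  1810: Tue/Thu  1811: Wed/Fri  1812: Fri/Sat  1813: Sat/Mon  1814: Sun/Tue  1815: Mon/Wed  1816: Wed/Thu  1817: Thu/Sat  1818: Fri/Sun  1819: Sat/Mon  1820: Mon/Tue  1821: Tue/Thu  1822: Wed/Fri  …(45 more)…  1868: Fri/Sat  1869: Sat/Mon  1870: Sun/Tue  1871: Mon/Wed  1872: Wed/Thu  1873: Thu/Sat  1874: Fri/Sun  1875: Sat/Mon  1876: Mon/Tue  1877: Tue/Thu  1878: Wed/Fri  1879: Thu/Sat  1880: Sat/Sun  1881: Sun/Tue
Both conditions hold in: no year — 0.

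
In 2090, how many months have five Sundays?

A month of length L has five Sundays iff its first Sunday is on day ≤ L−28 (so day 1–3 in a 31-day month, 1–2 in a 30-day month, day 1 in a leap February).
Checking each month of 2090: Jan starts Sun (31d) ✓; Feb starts Wed (28d); Mar starts Wed (31d); Apr starts Sat (30d) ✓; May starts Mon (31d); Jun starts Thu (30d); Jul starts Sat (31d) ✓; Aug starts Tue (31d); Sep starts Fri (30d); Oct starts Sun (31d) ✓; Nov starts Wed (30d); Dec starts Fri (31d) ✓.
Five-Sunday months: January, April, July, October, December → 5.

5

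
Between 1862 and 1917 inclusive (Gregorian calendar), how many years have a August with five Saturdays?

August has 31 days; it has five Saturdays when Saturday falls among the first (month-length − 28) days — i.e. when August 1 is one of Saturday/Friday/Thursday.
August 1 by year: 1862:Fri✓ 1863:Sat✓ 1864:Mon 1865:Tue 1866:Wed 1867:Thu✓ 1868:Sat✓ 1869:Sun 1870:Mon 1871:Tue 1872:Thu✓ 1873:Fri✓ 1874:Sat✓ 1875:Sun 1876:Tue …(26 more)… 1903:Sat✓ 1904:Mon 1905:Tue 1906:Wed 1907:Thu✓ 1908:Sat✓ 1909:Sun 1910:Mon 1911:Tue 1912:Thu✓ 1913:Fri✓ 1914:Sat✓ 1915:Sun 1916:Tue 1917:Wed
Years with five Saturdays: 1862, 1863, 1867, 1868, 1872, 1873, 1874, 1878, 1879, 1884, 1885, 1889, 1890, 1891, 1895, 1896, 1901, 1902, 1903, 1907, 1908, 1912, 1913, 1914 → 24.

24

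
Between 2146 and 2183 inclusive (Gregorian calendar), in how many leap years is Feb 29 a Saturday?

1

Leap years in 2146–2183: 9 of them.
Feb 29 weekday advances by 5 (mod 7) from one leap year to the next four years later (or differs when a century non-leap intervenes).
Leap-day weekdays: 2148:Thu 2152:Tue 2156:Sun 2160:Fri 2164:Wed 2168:Mon 2172:Sat✓ 2176:Thu 2180:Tue
Saturday: 2172 → 1.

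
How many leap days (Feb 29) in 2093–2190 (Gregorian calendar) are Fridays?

4

Leap years in 2093–2190: 23 of them.
Feb 29 weekday advances by 5 (mod 7) from one leap year to the next four years later (or differs when a century non-leap intervenes).
Leap-day weekdays: 2096:Wed 2104:Fri✓ 2108:Wed 2112:Mon 2116:Sat 2120:Thu 2124:Tue 2128:Sun 2132:Fri✓ 2136:Wed 2140:Mon 2144:Sat 2148:Thu 2152:Tue 2156:Sun 2160:Fri✓ 2164:Wed 2168:Mon 2172:Sat 2176:Thu 2180:Tue 2184:Sun 2188:Fri✓
Friday: 2104, 2132, 2160, 2188 → 4.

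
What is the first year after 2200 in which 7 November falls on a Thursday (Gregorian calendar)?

2205

From one year to the next, a fixed date's weekday advances by 1, or by 2 when a Feb 29 lies between the two dates.
2200: November 7 is Friday.
2201: Saturday (+1)
2202: Sunday (+1)
2203: Monday (+1)
2204: Wednesday (+2)
2205: Thursday (+1)
7 November falls on a Thursday in 2205.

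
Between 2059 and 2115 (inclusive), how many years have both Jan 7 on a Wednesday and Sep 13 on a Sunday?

Check each year's weekday for Jan 7 and Sep 13:
  2059: Tue/Sat  2060: Wed/Mon  2061: Fri/Tue  2062: Sat/Wed  2063: Sun/Thu  2064: Mon/Sat  2065: Wed/Sun ✓  2066: Thu/Mon  2067: Fri/Tue  2068: Sat/Thu  2069: Mon/Fri  2070: Tue/Sat  2071: Wed/Sun ✓  2072: Thu/Tue  …(29 more)…  2102: Sat/Wed  2103: Sun/Thu  2104: Mon/Sat  2105: Wed/Sun ✓  2106: Thu/Mon  2107: Fri/Tue  2108: Sat/Thu  2109: Mon/Fri  2110: Tue/Sat  2111: Wed/Sun ✓  2112: Thu/Tue  2113: Sat/Wed  2114: Sun/Thu  2115: Mon/Fri
Both conditions hold in: 2065, 2071, 2082, 2093, 2099, 2105, 2111 — 7.

7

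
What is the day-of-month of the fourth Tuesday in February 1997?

25

February 1, 1997 is a Saturday, so the first Tuesday is the 4th.
The fourth Tuesday is 4 + 21 = 25.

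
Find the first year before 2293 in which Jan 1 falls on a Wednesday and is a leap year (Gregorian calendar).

2268

Jan 1 advances by 2 weekdays after a leap year and by 1 after a common year.
2293: Jan 1 is Sunday.
2292: Friday (leap)
2291: Thursday
2290: Wednesday
2289: Tuesday
2288: Sunday (leap)
2287: Saturday
2286: Friday
2285: Thursday
2284: Tuesday (leap)
2283: Monday
2282: Sunday
2281: Saturday
2280: Thursday (leap)
2279: Wednesday
2278: Tuesday
2277: Monday
2276: Saturday (leap)
2275: Friday
2274: Thursday
2273: Wednesday
2272: Monday (leap)
2271: Sunday
2270: Saturday
2269: Friday
2268: Wednesday (leap)
2268 begins on a Wednesday and is a leap year.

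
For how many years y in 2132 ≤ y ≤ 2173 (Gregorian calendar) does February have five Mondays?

February has 28 days (29 in leap years); it has five Mondays when Monday falls among the first (month-length − 28) days — i.e. when February 1 is Monday in a leap year (never in a common year).
February 1 by year: 2132:Fri 2133:Sun 2134:Mon 2135:Tue 2136:Wed 2137:Fri 2138:Sat 2139:Sun 2140:Mon✓ 2141:Wed 2142:Thu 2143:Fri 2144:Sat 2145:Mon 2146:Tue …(12 more)… 2159:Thu 2160:Fri 2161:Sun 2162:Mon 2163:Tue 2164:Wed 2165:Fri 2166:Sat 2167:Sun 2168:Mon✓ 2169:Wed 2170:Thu 2171:Fri 2172:Sat 2173:Mon
Years with five Mondays: 2140, 2168 → 2.

2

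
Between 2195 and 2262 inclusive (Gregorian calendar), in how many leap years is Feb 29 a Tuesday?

2

Leap years in 2195–2262: 16 of them.
Feb 29 weekday advances by 5 (mod 7) from one leap year to the next four years later (or differs when a century non-leap intervenes).
Leap-day weekdays: 2196:Mon 2204:Wed 2208:Mon 2212:Sat 2216:Thu 2220:Tue✓ 2224:Sun 2228:Fri 2232:Wed 2236:Mon 2240:Sat 2244:Thu 2248:Tue✓ 2252:Sun 2256:Fri 2260:Wed
Tuesday: 2220, 2248 → 2.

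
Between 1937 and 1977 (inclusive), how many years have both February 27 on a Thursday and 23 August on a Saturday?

5

Check each year's weekday for February 27 and 23 August:
  1937: Sat/Mon  1938: Sun/Tue  1939: Mon/Wed  1940: Tue/Fri  1941: Thu/Sat ✓  1942: Fri/Sun  1943: Sat/Mon  1944: Sun/Wed  1945: Tue/Thu  1946: Wed/Fri  1947: Thu/Sat ✓  1948: Fri/Mon  1949: Sun/Tue  1950: Mon/Wed  …(13 more)…  1964: Thu/Sun  1965: Sat/Mon  1966: Sun/Tue  1967: Mon/Wed  1968: Tue/Fri  1969: Thu/Sat ✓  1970: Fri/Sun  1971: Sat/Mon  1972: Sun/Wed  1973: Tue/Thu  1974: Wed/Fri  1975: Thu/Sat ✓  1976: Fri/Mon  1977: Sun/Tue
Both conditions hold in: 1941, 1947, 1958, 1969, 1975 — 5.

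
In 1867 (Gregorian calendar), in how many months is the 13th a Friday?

2

Check the 13th of each month of 1867: Jan 13: Sun, Feb 13: Wed, Mar 13: Wed, Apr 13: Sat, May 13: Mon, Jun 13: Thu, Jul 13: Sat, Aug 13: Tue, Sep 13: Fri, Oct 13: Sun, Nov 13: Wed, Dec 13: Fri.
Friday occurs in September, December — 2 months.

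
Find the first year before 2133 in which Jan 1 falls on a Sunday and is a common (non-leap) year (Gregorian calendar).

2130

Jan 1 advances by 2 weekdays after a leap year and by 1 after a common year.
2133: Jan 1 is Thursday.
2132: Tuesday (leap)
2131: Monday
2130: Sunday
2130 begins on a Sunday and is a common year.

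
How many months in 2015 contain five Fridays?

4

A month of length L has five Fridays iff its first Friday is on day ≤ L−28 (so day 1–3 in a 31-day month, 1–2 in a 30-day month, day 1 in a leap February).
Checking each month of 2015: Jan starts Thu (31d) ✓; Feb starts Sun (28d); Mar starts Sun (31d); Apr starts Wed (30d); May starts Fri (31d) ✓; Jun starts Mon (30d); Jul starts Wed (31d) ✓; Aug starts Sat (31d); Sep starts Tue (30d); Oct starts Thu (31d) ✓; Nov starts Sun (30d); Dec starts Tue (31d).
Five-Friday months: January, May, July, October → 4.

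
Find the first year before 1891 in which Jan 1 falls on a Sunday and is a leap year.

Jan 1 advances by 2 weekdays after a leap year and by 1 after a common year.
1891: Jan 1 is Thursday.
1890: Wednesday
1889: Tuesday
1888: Sunday (leap)
1888 begins on a Sunday and is a leap year.

1888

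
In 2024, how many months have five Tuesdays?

A month of length L has five Tuesdays iff its first Tuesday is on day ≤ L−28 (so day 1–3 in a 31-day month, 1–2 in a 30-day month, day 1 in a leap February).
Checking each month of 2024: Jan starts Mon (31d) ✓; Feb starts Thu (29d); Mar starts Fri (31d); Apr starts Mon (30d) ✓; May starts Wed (31d); Jun starts Sat (30d); Jul starts Mon (31d) ✓; Aug starts Thu (31d); Sep starts Sun (30d); Oct starts Tue (31d) ✓; Nov starts Fri (30d); Dec starts Sun (31d) ✓.
Five-Tuesday months: January, April, July, October, December → 5.

5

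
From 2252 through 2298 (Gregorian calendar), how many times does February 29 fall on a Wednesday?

Leap years in 2252–2298: 12 of them.
Feb 29 weekday advances by 5 (mod 7) from one leap year to the next four years later (or differs when a century non-leap intervenes).
Leap-day weekdays: 2252:Sun 2256:Fri 2260:Wed✓ 2264:Mon 2268:Sat 2272:Thu 2276:Tue 2280:Sun 2284:Fri 2288:Wed✓ 2292:Mon 2296:Sat
Wednesday: 2260, 2288 → 2.

2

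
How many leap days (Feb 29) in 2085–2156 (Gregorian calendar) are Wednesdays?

Leap years in 2085–2156: 17 of them.
Feb 29 weekday advances by 5 (mod 7) from one leap year to the next four years later (or differs when a century non-leap intervenes).
Leap-day weekdays: 2088:Sun 2092:Fri 2096:Wed✓ 2104:Fri 2108:Wed✓ 2112:Mon 2116:Sat 2120:Thu 2124:Tue 2128:Sun 2132:Fri 2136:Wed✓ 2140:Mon 2144:Sat 2148:Thu 2152:Tue 2156:Sun
Wednesday: 2096, 2108, 2136 → 3.

3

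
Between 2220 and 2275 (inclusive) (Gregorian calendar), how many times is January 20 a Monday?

8

Track January 20's weekday year by year (advancing +1, or +2 across a Feb 29):
  2220: Thu  2221: Sat (+2)  2222: Sun (+1)  2223: Mon (+1) ✓  2224: Tue (+1)
  2225: Thu (+2)  2226: Fri (+1)  2227: Sat (+1)  2228: Sun (+1)  2229: Tue (+2)
  2230: Wed (+1)  2231: Thu (+1)  2232: Fri (+1)  2233: Sun (+2)  … (28 more years) …
  2262: Mon (+1) ✓  2263: Tue (+1)  2264: Wed (+1)  2265: Fri (+2)  2266: Sat (+1)
  2267: Sun (+1)  2268: Mon (+1) ✓  2269: Wed (+2)  2270: Thu (+1)  2271: Fri (+1)
  2272: Sat (+1)  2273: Mon (+2) ✓  2274: Tue (+1)  2275: Wed (+1)
Monday years: 2223, 2234, 2240, 2245, 2251, 2262, 2268, 2273 — 8 in total.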